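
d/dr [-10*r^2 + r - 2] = 1 - 20*r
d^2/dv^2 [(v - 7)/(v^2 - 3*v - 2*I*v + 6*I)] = 2*((v - 7)*(-2*v + 3 + 2*I)^2 + (-3*v + 10 + 2*I)*(v^2 - 3*v - 2*I*v + 6*I))/(v^2 - 3*v - 2*I*v + 6*I)^3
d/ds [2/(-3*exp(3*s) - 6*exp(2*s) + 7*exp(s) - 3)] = (18*exp(2*s) + 24*exp(s) - 14)*exp(s)/(3*exp(3*s) + 6*exp(2*s) - 7*exp(s) + 3)^2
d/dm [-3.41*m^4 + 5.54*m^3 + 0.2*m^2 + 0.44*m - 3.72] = -13.64*m^3 + 16.62*m^2 + 0.4*m + 0.44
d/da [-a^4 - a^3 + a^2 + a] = -4*a^3 - 3*a^2 + 2*a + 1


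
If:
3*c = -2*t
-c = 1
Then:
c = -1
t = 3/2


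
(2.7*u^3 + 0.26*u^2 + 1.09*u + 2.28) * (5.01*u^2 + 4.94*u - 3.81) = 13.527*u^5 + 14.6406*u^4 - 3.5417*u^3 + 15.8168*u^2 + 7.1103*u - 8.6868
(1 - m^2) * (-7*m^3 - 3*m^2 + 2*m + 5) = 7*m^5 + 3*m^4 - 9*m^3 - 8*m^2 + 2*m + 5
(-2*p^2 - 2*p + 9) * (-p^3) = 2*p^5 + 2*p^4 - 9*p^3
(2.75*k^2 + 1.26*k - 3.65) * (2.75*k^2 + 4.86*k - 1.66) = 7.5625*k^4 + 16.83*k^3 - 8.4789*k^2 - 19.8306*k + 6.059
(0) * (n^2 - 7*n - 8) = 0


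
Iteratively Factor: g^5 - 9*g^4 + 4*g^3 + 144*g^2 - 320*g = (g - 4)*(g^4 - 5*g^3 - 16*g^2 + 80*g) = (g - 4)^2*(g^3 - g^2 - 20*g) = (g - 4)^2*(g + 4)*(g^2 - 5*g) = (g - 5)*(g - 4)^2*(g + 4)*(g)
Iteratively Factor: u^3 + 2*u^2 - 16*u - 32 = (u - 4)*(u^2 + 6*u + 8) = (u - 4)*(u + 2)*(u + 4)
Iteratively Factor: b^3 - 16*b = (b + 4)*(b^2 - 4*b) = b*(b + 4)*(b - 4)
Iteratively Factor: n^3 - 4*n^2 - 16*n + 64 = (n + 4)*(n^2 - 8*n + 16) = (n - 4)*(n + 4)*(n - 4)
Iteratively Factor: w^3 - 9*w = (w + 3)*(w^2 - 3*w) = (w - 3)*(w + 3)*(w)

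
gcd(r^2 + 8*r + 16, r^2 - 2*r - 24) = r + 4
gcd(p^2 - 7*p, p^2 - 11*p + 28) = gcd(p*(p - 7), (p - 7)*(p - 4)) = p - 7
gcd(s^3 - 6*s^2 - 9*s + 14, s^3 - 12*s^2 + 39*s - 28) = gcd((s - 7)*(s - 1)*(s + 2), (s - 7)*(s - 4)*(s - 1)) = s^2 - 8*s + 7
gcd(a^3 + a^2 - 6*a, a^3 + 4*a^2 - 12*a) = a^2 - 2*a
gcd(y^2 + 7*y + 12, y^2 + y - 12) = y + 4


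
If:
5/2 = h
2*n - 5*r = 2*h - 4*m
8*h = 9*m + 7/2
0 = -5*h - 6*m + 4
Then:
No Solution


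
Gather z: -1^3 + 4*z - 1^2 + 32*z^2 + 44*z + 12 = 32*z^2 + 48*z + 10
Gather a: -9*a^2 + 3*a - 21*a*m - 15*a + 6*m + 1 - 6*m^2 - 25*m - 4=-9*a^2 + a*(-21*m - 12) - 6*m^2 - 19*m - 3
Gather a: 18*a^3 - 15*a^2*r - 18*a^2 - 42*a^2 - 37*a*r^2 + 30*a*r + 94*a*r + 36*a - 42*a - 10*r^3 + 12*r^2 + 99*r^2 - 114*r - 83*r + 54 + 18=18*a^3 + a^2*(-15*r - 60) + a*(-37*r^2 + 124*r - 6) - 10*r^3 + 111*r^2 - 197*r + 72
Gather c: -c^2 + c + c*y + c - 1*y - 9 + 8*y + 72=-c^2 + c*(y + 2) + 7*y + 63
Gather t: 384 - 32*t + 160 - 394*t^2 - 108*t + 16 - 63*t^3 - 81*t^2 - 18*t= -63*t^3 - 475*t^2 - 158*t + 560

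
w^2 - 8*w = w*(w - 8)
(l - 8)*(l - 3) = l^2 - 11*l + 24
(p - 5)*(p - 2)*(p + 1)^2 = p^4 - 5*p^3 - 3*p^2 + 13*p + 10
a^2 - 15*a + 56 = (a - 8)*(a - 7)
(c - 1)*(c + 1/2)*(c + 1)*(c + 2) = c^4 + 5*c^3/2 - 5*c/2 - 1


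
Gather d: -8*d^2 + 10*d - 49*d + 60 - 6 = -8*d^2 - 39*d + 54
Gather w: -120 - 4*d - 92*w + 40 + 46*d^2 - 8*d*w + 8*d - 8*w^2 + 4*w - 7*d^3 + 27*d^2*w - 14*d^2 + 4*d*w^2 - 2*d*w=-7*d^3 + 32*d^2 + 4*d + w^2*(4*d - 8) + w*(27*d^2 - 10*d - 88) - 80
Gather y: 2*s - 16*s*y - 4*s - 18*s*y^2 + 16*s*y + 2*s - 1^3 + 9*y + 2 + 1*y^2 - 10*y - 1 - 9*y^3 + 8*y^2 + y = -9*y^3 + y^2*(9 - 18*s)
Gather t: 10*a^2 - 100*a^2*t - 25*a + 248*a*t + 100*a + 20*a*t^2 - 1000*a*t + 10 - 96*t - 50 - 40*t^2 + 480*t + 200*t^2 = 10*a^2 + 75*a + t^2*(20*a + 160) + t*(-100*a^2 - 752*a + 384) - 40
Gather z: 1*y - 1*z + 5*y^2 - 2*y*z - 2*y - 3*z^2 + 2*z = 5*y^2 - y - 3*z^2 + z*(1 - 2*y)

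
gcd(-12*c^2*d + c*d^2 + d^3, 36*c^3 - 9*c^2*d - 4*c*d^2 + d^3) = 3*c - d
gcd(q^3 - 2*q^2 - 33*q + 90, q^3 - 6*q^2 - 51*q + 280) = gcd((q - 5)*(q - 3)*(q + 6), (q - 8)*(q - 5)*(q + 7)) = q - 5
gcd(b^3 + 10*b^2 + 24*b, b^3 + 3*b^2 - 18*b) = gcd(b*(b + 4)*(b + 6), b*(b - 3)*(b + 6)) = b^2 + 6*b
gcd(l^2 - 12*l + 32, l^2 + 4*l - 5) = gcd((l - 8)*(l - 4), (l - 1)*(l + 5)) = 1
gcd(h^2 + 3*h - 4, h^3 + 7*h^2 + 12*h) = h + 4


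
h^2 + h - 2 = (h - 1)*(h + 2)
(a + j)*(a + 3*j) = a^2 + 4*a*j + 3*j^2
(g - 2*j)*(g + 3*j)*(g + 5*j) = g^3 + 6*g^2*j - g*j^2 - 30*j^3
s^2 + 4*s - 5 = (s - 1)*(s + 5)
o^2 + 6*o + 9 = (o + 3)^2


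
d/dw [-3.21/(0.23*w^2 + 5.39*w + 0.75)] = (1.4766*w + 17.3019)/(0.23*w^2 + 5.39*w + 0.75)^2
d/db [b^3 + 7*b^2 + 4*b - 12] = 3*b^2 + 14*b + 4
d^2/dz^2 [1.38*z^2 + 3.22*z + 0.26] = 2.76000000000000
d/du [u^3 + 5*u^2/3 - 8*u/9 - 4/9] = 3*u^2 + 10*u/3 - 8/9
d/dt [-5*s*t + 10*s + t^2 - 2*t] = -5*s + 2*t - 2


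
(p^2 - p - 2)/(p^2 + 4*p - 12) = (p + 1)/(p + 6)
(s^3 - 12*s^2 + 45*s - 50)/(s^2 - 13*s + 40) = (s^2 - 7*s + 10)/(s - 8)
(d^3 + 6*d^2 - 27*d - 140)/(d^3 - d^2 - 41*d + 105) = (d + 4)/(d - 3)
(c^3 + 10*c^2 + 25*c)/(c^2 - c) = (c^2 + 10*c + 25)/(c - 1)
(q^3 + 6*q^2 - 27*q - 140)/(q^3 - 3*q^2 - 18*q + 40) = (q + 7)/(q - 2)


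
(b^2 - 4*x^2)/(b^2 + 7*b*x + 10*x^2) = (b - 2*x)/(b + 5*x)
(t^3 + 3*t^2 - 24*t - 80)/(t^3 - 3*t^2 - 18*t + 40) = (t + 4)/(t - 2)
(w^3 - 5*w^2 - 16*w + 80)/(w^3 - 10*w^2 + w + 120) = (w^2 - 16)/(w^2 - 5*w - 24)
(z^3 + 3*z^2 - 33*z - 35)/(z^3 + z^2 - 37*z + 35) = (z + 1)/(z - 1)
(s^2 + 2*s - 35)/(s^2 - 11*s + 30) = (s + 7)/(s - 6)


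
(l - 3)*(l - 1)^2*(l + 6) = l^4 + l^3 - 23*l^2 + 39*l - 18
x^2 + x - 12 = (x - 3)*(x + 4)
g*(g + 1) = g^2 + g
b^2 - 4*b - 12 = (b - 6)*(b + 2)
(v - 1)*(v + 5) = v^2 + 4*v - 5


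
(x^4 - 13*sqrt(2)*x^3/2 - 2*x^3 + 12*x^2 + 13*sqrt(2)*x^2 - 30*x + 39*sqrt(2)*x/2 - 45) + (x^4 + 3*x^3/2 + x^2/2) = 2*x^4 - 13*sqrt(2)*x^3/2 - x^3/2 + 25*x^2/2 + 13*sqrt(2)*x^2 - 30*x + 39*sqrt(2)*x/2 - 45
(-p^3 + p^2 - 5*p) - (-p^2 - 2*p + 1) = -p^3 + 2*p^2 - 3*p - 1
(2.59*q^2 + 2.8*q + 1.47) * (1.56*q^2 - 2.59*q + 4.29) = 4.0404*q^4 - 2.3401*q^3 + 6.1523*q^2 + 8.2047*q + 6.3063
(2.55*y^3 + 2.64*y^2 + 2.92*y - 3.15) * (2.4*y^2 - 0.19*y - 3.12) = 6.12*y^5 + 5.8515*y^4 - 1.4496*y^3 - 16.3516*y^2 - 8.5119*y + 9.828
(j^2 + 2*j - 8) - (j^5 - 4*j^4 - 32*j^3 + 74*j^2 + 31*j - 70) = -j^5 + 4*j^4 + 32*j^3 - 73*j^2 - 29*j + 62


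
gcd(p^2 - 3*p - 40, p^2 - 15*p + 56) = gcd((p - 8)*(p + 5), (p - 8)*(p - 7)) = p - 8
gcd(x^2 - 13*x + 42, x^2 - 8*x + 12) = x - 6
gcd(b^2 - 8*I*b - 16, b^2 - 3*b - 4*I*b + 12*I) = b - 4*I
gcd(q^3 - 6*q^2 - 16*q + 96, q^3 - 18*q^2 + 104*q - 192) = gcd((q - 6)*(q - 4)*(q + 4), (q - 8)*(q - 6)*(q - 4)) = q^2 - 10*q + 24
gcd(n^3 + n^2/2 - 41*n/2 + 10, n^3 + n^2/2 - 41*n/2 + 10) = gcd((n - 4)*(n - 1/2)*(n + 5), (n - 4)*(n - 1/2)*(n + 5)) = n^3 + n^2/2 - 41*n/2 + 10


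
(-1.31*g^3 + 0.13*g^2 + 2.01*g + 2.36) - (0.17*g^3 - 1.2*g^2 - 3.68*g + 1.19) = -1.48*g^3 + 1.33*g^2 + 5.69*g + 1.17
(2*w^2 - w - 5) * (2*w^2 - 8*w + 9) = 4*w^4 - 18*w^3 + 16*w^2 + 31*w - 45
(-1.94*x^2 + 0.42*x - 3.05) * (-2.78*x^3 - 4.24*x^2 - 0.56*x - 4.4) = 5.3932*x^5 + 7.058*x^4 + 7.7846*x^3 + 21.2328*x^2 - 0.14*x + 13.42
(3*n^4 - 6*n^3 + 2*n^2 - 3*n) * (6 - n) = -3*n^5 + 24*n^4 - 38*n^3 + 15*n^2 - 18*n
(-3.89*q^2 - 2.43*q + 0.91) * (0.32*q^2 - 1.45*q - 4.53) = -1.2448*q^4 + 4.8629*q^3 + 21.4364*q^2 + 9.6884*q - 4.1223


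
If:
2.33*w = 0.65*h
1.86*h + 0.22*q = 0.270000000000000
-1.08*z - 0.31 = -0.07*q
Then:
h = -1.82488479262673*z - 0.378648233486943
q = 15.4285714285714*z + 4.42857142857143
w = -0.509088032277843*z - 0.105631481444855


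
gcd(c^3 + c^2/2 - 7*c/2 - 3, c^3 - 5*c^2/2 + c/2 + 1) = c - 2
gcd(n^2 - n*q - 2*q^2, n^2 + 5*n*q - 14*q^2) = -n + 2*q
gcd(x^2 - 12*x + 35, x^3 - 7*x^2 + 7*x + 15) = x - 5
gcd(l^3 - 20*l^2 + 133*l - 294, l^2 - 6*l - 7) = l - 7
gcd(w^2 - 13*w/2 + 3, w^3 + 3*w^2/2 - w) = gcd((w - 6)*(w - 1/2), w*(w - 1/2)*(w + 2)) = w - 1/2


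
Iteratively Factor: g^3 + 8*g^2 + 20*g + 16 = (g + 2)*(g^2 + 6*g + 8) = (g + 2)^2*(g + 4)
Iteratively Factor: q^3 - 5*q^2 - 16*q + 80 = (q + 4)*(q^2 - 9*q + 20) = (q - 5)*(q + 4)*(q - 4)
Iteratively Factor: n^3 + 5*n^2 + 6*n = (n + 2)*(n^2 + 3*n) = (n + 2)*(n + 3)*(n)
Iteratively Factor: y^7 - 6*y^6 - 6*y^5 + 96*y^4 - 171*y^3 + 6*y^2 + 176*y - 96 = (y + 4)*(y^6 - 10*y^5 + 34*y^4 - 40*y^3 - 11*y^2 + 50*y - 24) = (y - 2)*(y + 4)*(y^5 - 8*y^4 + 18*y^3 - 4*y^2 - 19*y + 12) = (y - 2)*(y - 1)*(y + 4)*(y^4 - 7*y^3 + 11*y^2 + 7*y - 12) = (y - 3)*(y - 2)*(y - 1)*(y + 4)*(y^3 - 4*y^2 - y + 4) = (y - 4)*(y - 3)*(y - 2)*(y - 1)*(y + 4)*(y^2 - 1) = (y - 4)*(y - 3)*(y - 2)*(y - 1)^2*(y + 4)*(y + 1)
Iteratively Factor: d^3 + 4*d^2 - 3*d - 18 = (d + 3)*(d^2 + d - 6) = (d - 2)*(d + 3)*(d + 3)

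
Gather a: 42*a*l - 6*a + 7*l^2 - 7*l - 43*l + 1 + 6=a*(42*l - 6) + 7*l^2 - 50*l + 7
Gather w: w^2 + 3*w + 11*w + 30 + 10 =w^2 + 14*w + 40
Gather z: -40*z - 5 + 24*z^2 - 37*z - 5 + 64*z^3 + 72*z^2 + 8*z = 64*z^3 + 96*z^2 - 69*z - 10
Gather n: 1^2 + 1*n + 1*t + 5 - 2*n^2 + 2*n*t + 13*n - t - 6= -2*n^2 + n*(2*t + 14)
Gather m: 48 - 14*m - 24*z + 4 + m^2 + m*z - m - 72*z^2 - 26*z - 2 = m^2 + m*(z - 15) - 72*z^2 - 50*z + 50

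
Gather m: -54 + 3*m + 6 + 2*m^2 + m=2*m^2 + 4*m - 48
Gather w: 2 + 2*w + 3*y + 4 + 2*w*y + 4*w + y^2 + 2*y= w*(2*y + 6) + y^2 + 5*y + 6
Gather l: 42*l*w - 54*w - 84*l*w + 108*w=-42*l*w + 54*w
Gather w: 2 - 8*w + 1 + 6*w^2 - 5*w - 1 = 6*w^2 - 13*w + 2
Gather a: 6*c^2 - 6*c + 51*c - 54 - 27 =6*c^2 + 45*c - 81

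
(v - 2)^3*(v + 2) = v^4 - 4*v^3 + 16*v - 16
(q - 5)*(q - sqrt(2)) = q^2 - 5*q - sqrt(2)*q + 5*sqrt(2)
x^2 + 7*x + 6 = (x + 1)*(x + 6)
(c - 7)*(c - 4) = c^2 - 11*c + 28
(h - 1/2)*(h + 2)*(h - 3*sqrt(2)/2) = h^3 - 3*sqrt(2)*h^2/2 + 3*h^2/2 - 9*sqrt(2)*h/4 - h + 3*sqrt(2)/2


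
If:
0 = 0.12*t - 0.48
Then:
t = 4.00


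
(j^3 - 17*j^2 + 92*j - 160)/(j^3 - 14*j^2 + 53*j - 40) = (j - 4)/(j - 1)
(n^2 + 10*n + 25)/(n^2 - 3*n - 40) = (n + 5)/(n - 8)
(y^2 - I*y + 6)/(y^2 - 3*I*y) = (y + 2*I)/y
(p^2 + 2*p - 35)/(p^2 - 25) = (p + 7)/(p + 5)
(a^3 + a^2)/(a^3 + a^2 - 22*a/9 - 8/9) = 9*a^2*(a + 1)/(9*a^3 + 9*a^2 - 22*a - 8)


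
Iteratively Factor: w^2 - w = (w - 1)*(w)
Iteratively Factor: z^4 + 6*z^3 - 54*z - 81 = (z + 3)*(z^3 + 3*z^2 - 9*z - 27) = (z + 3)^2*(z^2 - 9) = (z + 3)^3*(z - 3)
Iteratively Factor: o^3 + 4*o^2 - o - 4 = (o - 1)*(o^2 + 5*o + 4) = (o - 1)*(o + 1)*(o + 4)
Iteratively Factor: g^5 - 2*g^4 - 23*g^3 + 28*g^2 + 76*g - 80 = (g - 1)*(g^4 - g^3 - 24*g^2 + 4*g + 80) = (g - 1)*(g + 4)*(g^3 - 5*g^2 - 4*g + 20) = (g - 2)*(g - 1)*(g + 4)*(g^2 - 3*g - 10) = (g - 5)*(g - 2)*(g - 1)*(g + 4)*(g + 2)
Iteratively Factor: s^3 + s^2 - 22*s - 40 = (s + 4)*(s^2 - 3*s - 10) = (s + 2)*(s + 4)*(s - 5)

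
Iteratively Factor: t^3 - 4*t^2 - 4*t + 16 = (t - 4)*(t^2 - 4) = (t - 4)*(t - 2)*(t + 2)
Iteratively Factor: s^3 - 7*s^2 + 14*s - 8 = (s - 2)*(s^2 - 5*s + 4) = (s - 4)*(s - 2)*(s - 1)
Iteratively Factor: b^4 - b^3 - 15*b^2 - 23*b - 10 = (b - 5)*(b^3 + 4*b^2 + 5*b + 2) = (b - 5)*(b + 2)*(b^2 + 2*b + 1) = (b - 5)*(b + 1)*(b + 2)*(b + 1)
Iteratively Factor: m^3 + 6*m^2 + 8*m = (m + 4)*(m^2 + 2*m) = m*(m + 4)*(m + 2)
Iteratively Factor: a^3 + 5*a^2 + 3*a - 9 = (a - 1)*(a^2 + 6*a + 9) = (a - 1)*(a + 3)*(a + 3)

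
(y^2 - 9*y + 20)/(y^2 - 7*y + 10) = (y - 4)/(y - 2)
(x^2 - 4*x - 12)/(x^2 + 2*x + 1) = (x^2 - 4*x - 12)/(x^2 + 2*x + 1)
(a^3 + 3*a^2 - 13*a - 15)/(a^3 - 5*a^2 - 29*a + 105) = (a + 1)/(a - 7)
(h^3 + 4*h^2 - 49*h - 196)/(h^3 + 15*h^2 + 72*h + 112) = (h - 7)/(h + 4)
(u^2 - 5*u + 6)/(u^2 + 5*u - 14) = (u - 3)/(u + 7)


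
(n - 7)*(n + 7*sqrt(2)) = n^2 - 7*n + 7*sqrt(2)*n - 49*sqrt(2)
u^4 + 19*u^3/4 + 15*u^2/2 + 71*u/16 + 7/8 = (u + 1/2)^2*(u + 7/4)*(u + 2)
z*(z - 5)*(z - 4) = z^3 - 9*z^2 + 20*z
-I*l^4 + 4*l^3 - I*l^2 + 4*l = l*(l - I)*(l + 4*I)*(-I*l + 1)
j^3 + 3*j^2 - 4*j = j*(j - 1)*(j + 4)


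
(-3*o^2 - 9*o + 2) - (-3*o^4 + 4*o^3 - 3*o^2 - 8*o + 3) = 3*o^4 - 4*o^3 - o - 1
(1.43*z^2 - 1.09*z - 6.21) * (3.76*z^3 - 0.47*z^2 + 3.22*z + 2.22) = 5.3768*z^5 - 4.7705*z^4 - 18.2327*z^3 + 2.5835*z^2 - 22.416*z - 13.7862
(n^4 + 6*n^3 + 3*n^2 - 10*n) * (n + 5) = n^5 + 11*n^4 + 33*n^3 + 5*n^2 - 50*n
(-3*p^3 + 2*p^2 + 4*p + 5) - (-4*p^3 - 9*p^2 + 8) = p^3 + 11*p^2 + 4*p - 3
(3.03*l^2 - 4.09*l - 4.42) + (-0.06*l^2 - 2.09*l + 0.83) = 2.97*l^2 - 6.18*l - 3.59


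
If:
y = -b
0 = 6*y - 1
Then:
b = -1/6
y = 1/6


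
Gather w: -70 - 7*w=-7*w - 70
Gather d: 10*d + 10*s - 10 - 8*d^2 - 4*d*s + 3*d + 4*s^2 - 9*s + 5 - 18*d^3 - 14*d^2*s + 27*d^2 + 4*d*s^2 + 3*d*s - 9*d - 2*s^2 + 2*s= -18*d^3 + d^2*(19 - 14*s) + d*(4*s^2 - s + 4) + 2*s^2 + 3*s - 5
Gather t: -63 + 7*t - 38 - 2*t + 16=5*t - 85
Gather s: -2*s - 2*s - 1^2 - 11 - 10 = -4*s - 22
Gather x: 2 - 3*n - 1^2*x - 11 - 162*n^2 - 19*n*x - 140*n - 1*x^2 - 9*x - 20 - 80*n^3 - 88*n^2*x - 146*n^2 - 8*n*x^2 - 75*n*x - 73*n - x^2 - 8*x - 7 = -80*n^3 - 308*n^2 - 216*n + x^2*(-8*n - 2) + x*(-88*n^2 - 94*n - 18) - 36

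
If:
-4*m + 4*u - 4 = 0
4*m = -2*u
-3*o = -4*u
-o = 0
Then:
No Solution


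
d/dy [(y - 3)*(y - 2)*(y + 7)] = 3*y^2 + 4*y - 29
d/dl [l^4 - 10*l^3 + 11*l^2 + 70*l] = 4*l^3 - 30*l^2 + 22*l + 70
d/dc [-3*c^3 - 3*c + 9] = -9*c^2 - 3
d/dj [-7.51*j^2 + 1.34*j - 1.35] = 1.34 - 15.02*j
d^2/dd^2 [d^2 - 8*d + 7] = 2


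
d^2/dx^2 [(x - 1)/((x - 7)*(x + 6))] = 2*(x^3 - 3*x^2 + 129*x - 85)/(x^6 - 3*x^5 - 123*x^4 + 251*x^3 + 5166*x^2 - 5292*x - 74088)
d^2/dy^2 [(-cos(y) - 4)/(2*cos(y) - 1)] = 9*(cos(y) + cos(2*y) - 3)/(2*cos(y) - 1)^3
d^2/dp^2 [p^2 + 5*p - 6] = 2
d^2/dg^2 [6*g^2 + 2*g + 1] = 12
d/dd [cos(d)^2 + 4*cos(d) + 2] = -2*(cos(d) + 2)*sin(d)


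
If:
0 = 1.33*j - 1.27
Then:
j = 0.95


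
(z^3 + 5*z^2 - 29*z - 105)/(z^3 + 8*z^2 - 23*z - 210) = (z + 3)/(z + 6)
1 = 1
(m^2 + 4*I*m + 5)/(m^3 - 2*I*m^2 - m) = (m + 5*I)/(m*(m - I))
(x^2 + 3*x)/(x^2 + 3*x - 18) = x*(x + 3)/(x^2 + 3*x - 18)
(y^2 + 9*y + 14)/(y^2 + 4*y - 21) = (y + 2)/(y - 3)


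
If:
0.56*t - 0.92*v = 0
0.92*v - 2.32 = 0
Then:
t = 4.14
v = 2.52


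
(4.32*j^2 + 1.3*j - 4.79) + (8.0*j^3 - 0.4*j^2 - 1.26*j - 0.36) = 8.0*j^3 + 3.92*j^2 + 0.04*j - 5.15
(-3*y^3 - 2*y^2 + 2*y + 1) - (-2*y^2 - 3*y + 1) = -3*y^3 + 5*y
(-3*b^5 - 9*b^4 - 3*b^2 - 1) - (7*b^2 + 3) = -3*b^5 - 9*b^4 - 10*b^2 - 4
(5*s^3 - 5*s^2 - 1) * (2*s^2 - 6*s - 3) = 10*s^5 - 40*s^4 + 15*s^3 + 13*s^2 + 6*s + 3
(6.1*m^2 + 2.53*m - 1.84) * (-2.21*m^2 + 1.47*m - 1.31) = -13.481*m^4 + 3.3757*m^3 - 0.205500000000001*m^2 - 6.0191*m + 2.4104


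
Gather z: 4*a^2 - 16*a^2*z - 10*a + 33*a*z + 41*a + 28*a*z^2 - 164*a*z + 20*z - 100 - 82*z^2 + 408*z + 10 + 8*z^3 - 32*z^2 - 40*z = 4*a^2 + 31*a + 8*z^3 + z^2*(28*a - 114) + z*(-16*a^2 - 131*a + 388) - 90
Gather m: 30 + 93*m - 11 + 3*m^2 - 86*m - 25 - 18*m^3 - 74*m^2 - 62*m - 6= -18*m^3 - 71*m^2 - 55*m - 12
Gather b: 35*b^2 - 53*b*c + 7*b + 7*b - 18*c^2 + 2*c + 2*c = 35*b^2 + b*(14 - 53*c) - 18*c^2 + 4*c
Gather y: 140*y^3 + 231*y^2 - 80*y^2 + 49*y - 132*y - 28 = 140*y^3 + 151*y^2 - 83*y - 28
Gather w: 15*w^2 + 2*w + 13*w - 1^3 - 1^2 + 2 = 15*w^2 + 15*w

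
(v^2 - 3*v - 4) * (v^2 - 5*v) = v^4 - 8*v^3 + 11*v^2 + 20*v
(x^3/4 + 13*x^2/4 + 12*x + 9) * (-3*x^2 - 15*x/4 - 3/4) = -3*x^5/4 - 171*x^4/16 - 387*x^3/8 - 1191*x^2/16 - 171*x/4 - 27/4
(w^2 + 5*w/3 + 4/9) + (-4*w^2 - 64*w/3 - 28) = -3*w^2 - 59*w/3 - 248/9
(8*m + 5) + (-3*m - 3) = 5*m + 2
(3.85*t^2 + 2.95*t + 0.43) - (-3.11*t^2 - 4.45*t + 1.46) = 6.96*t^2 + 7.4*t - 1.03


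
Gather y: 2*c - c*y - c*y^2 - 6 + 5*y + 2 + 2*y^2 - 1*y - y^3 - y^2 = 2*c - y^3 + y^2*(1 - c) + y*(4 - c) - 4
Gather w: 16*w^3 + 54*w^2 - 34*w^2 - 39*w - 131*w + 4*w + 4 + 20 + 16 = 16*w^3 + 20*w^2 - 166*w + 40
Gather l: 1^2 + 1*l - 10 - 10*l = -9*l - 9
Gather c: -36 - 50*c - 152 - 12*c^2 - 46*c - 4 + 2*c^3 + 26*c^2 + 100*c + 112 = 2*c^3 + 14*c^2 + 4*c - 80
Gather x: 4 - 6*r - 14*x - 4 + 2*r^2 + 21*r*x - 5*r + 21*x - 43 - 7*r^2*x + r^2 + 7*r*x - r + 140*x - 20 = 3*r^2 - 12*r + x*(-7*r^2 + 28*r + 147) - 63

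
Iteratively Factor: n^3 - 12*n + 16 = (n + 4)*(n^2 - 4*n + 4) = (n - 2)*(n + 4)*(n - 2)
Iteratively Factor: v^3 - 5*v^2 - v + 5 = (v + 1)*(v^2 - 6*v + 5) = (v - 5)*(v + 1)*(v - 1)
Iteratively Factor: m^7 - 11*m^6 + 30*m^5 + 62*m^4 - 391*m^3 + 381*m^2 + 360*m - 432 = (m - 3)*(m^6 - 8*m^5 + 6*m^4 + 80*m^3 - 151*m^2 - 72*m + 144) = (m - 3)^2*(m^5 - 5*m^4 - 9*m^3 + 53*m^2 + 8*m - 48) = (m - 3)^2*(m - 1)*(m^4 - 4*m^3 - 13*m^2 + 40*m + 48) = (m - 3)^2*(m - 1)*(m + 3)*(m^3 - 7*m^2 + 8*m + 16) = (m - 3)^2*(m - 1)*(m + 1)*(m + 3)*(m^2 - 8*m + 16) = (m - 4)*(m - 3)^2*(m - 1)*(m + 1)*(m + 3)*(m - 4)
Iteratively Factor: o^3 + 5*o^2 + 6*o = (o)*(o^2 + 5*o + 6) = o*(o + 3)*(o + 2)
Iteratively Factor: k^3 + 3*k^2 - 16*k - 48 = (k + 4)*(k^2 - k - 12) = (k + 3)*(k + 4)*(k - 4)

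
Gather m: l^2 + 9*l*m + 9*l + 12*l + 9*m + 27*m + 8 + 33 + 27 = l^2 + 21*l + m*(9*l + 36) + 68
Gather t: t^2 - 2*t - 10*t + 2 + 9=t^2 - 12*t + 11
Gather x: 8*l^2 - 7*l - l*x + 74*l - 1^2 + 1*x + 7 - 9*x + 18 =8*l^2 + 67*l + x*(-l - 8) + 24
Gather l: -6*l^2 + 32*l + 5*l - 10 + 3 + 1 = -6*l^2 + 37*l - 6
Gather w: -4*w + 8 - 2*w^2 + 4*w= 8 - 2*w^2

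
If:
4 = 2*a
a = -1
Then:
No Solution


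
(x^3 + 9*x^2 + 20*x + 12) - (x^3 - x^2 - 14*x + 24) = 10*x^2 + 34*x - 12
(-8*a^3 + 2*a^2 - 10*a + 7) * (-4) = 32*a^3 - 8*a^2 + 40*a - 28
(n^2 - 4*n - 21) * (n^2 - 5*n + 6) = n^4 - 9*n^3 + 5*n^2 + 81*n - 126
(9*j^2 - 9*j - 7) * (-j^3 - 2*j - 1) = -9*j^5 + 9*j^4 - 11*j^3 + 9*j^2 + 23*j + 7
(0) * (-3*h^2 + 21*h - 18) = 0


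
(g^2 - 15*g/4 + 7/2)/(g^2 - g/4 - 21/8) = 2*(g - 2)/(2*g + 3)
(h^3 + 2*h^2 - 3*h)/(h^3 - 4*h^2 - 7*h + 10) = h*(h + 3)/(h^2 - 3*h - 10)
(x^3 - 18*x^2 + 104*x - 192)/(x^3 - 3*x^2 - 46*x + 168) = (x - 8)/(x + 7)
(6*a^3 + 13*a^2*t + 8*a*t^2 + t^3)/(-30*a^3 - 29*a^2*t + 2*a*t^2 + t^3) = (a + t)/(-5*a + t)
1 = 1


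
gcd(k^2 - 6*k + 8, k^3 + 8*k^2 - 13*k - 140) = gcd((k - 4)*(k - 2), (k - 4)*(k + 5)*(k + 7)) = k - 4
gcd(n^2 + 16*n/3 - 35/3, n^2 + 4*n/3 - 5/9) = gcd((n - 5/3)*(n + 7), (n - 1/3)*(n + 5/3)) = 1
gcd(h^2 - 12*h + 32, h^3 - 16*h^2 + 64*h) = h - 8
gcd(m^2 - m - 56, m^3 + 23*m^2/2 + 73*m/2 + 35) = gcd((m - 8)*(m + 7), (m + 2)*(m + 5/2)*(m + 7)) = m + 7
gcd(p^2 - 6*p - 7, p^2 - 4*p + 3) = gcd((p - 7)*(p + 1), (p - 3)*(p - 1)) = 1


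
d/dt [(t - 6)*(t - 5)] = 2*t - 11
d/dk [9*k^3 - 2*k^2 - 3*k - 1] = 27*k^2 - 4*k - 3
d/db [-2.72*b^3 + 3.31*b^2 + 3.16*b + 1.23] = -8.16*b^2 + 6.62*b + 3.16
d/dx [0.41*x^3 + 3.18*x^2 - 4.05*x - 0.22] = 1.23*x^2 + 6.36*x - 4.05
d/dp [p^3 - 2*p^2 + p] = 3*p^2 - 4*p + 1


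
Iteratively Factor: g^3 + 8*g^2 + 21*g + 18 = (g + 3)*(g^2 + 5*g + 6) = (g + 3)^2*(g + 2)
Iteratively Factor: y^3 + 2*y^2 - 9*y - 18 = (y + 2)*(y^2 - 9) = (y + 2)*(y + 3)*(y - 3)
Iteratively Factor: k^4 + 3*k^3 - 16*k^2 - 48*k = (k)*(k^3 + 3*k^2 - 16*k - 48) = k*(k + 3)*(k^2 - 16) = k*(k - 4)*(k + 3)*(k + 4)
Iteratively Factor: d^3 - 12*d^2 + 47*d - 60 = (d - 4)*(d^2 - 8*d + 15) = (d - 4)*(d - 3)*(d - 5)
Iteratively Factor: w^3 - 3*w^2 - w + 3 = (w - 3)*(w^2 - 1) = (w - 3)*(w - 1)*(w + 1)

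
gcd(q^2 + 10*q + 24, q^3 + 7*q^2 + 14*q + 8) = q + 4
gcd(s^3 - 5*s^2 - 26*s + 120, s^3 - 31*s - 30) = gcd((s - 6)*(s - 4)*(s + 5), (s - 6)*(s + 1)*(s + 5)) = s^2 - s - 30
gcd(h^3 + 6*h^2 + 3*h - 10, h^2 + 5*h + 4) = 1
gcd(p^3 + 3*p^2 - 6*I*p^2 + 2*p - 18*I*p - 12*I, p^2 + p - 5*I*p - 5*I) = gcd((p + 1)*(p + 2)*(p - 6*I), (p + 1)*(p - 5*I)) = p + 1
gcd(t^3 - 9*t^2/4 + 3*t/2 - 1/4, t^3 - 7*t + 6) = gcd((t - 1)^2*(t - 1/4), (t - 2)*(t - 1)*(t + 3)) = t - 1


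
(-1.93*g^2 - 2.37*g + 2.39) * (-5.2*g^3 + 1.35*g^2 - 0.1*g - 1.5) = 10.036*g^5 + 9.7185*g^4 - 15.4345*g^3 + 6.3585*g^2 + 3.316*g - 3.585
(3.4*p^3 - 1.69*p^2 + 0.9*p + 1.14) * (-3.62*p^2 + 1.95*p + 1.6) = -12.308*p^5 + 12.7478*p^4 - 1.1135*p^3 - 5.0758*p^2 + 3.663*p + 1.824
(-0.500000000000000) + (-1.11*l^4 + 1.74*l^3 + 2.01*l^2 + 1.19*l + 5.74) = -1.11*l^4 + 1.74*l^3 + 2.01*l^2 + 1.19*l + 5.24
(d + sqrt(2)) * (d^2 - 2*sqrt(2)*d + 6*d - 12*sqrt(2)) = d^3 - sqrt(2)*d^2 + 6*d^2 - 6*sqrt(2)*d - 4*d - 24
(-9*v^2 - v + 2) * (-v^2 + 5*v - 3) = 9*v^4 - 44*v^3 + 20*v^2 + 13*v - 6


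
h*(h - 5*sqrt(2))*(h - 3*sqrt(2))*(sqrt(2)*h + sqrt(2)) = sqrt(2)*h^4 - 16*h^3 + sqrt(2)*h^3 - 16*h^2 + 30*sqrt(2)*h^2 + 30*sqrt(2)*h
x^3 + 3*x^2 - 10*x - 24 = (x - 3)*(x + 2)*(x + 4)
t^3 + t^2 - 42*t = t*(t - 6)*(t + 7)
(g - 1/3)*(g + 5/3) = g^2 + 4*g/3 - 5/9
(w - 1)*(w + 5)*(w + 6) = w^3 + 10*w^2 + 19*w - 30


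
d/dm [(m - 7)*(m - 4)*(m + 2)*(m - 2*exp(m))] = -2*m^3*exp(m) + 4*m^3 + 12*m^2*exp(m) - 27*m^2 + 24*m*exp(m) + 12*m - 124*exp(m) + 56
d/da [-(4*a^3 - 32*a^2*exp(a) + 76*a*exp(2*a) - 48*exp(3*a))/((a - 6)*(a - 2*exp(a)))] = 4*((a - 6)*(a - 2*exp(a))*(8*a^2*exp(a) - 3*a^2 - 38*a*exp(2*a) + 16*a*exp(a) + 36*exp(3*a) - 19*exp(2*a)) - (a - 6)*(2*exp(a) - 1)*(a^3 - 8*a^2*exp(a) + 19*a*exp(2*a) - 12*exp(3*a)) + (a - 2*exp(a))*(a^3 - 8*a^2*exp(a) + 19*a*exp(2*a) - 12*exp(3*a)))/((a - 6)^2*(a - 2*exp(a))^2)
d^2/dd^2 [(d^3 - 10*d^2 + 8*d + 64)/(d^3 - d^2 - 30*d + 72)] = 6*(-3*d^3 + 2*d^2 - 156*d - 144)/(d^6 + 9*d^5 - 27*d^4 - 297*d^3 + 486*d^2 + 2916*d - 5832)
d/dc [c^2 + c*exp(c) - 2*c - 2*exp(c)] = c*exp(c) + 2*c - exp(c) - 2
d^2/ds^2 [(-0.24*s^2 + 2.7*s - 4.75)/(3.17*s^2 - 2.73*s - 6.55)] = (-3.5527136788005e-15*s^4 + 50.1100920000001*s^3 - 316.29309*s^2 + 583.01055*s - 385.2091)/(31.855013*s^6 - 82.300491*s^5 - 126.583806*s^4 + 319.759713*s^3 + 261.55329*s^2 - 351.371475*s - 281.011375)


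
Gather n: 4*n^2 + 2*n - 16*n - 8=4*n^2 - 14*n - 8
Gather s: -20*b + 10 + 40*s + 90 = -20*b + 40*s + 100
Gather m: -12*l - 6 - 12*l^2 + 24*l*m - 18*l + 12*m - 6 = -12*l^2 - 30*l + m*(24*l + 12) - 12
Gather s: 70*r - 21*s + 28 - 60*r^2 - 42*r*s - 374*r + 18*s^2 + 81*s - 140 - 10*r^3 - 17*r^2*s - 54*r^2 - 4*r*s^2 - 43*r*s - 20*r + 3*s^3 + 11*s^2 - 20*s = -10*r^3 - 114*r^2 - 324*r + 3*s^3 + s^2*(29 - 4*r) + s*(-17*r^2 - 85*r + 40) - 112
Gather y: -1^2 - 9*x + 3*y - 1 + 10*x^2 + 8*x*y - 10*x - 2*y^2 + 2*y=10*x^2 - 19*x - 2*y^2 + y*(8*x + 5) - 2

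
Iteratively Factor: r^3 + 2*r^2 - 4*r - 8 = (r + 2)*(r^2 - 4) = (r + 2)^2*(r - 2)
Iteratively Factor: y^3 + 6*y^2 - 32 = (y + 4)*(y^2 + 2*y - 8) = (y + 4)^2*(y - 2)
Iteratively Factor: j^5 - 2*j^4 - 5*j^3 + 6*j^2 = (j)*(j^4 - 2*j^3 - 5*j^2 + 6*j) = j*(j + 2)*(j^3 - 4*j^2 + 3*j) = j^2*(j + 2)*(j^2 - 4*j + 3) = j^2*(j - 3)*(j + 2)*(j - 1)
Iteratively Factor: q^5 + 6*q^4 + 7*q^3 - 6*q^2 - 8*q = (q)*(q^4 + 6*q^3 + 7*q^2 - 6*q - 8) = q*(q - 1)*(q^3 + 7*q^2 + 14*q + 8) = q*(q - 1)*(q + 4)*(q^2 + 3*q + 2) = q*(q - 1)*(q + 2)*(q + 4)*(q + 1)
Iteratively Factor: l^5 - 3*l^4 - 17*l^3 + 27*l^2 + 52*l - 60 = (l - 1)*(l^4 - 2*l^3 - 19*l^2 + 8*l + 60) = (l - 5)*(l - 1)*(l^3 + 3*l^2 - 4*l - 12) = (l - 5)*(l - 1)*(l + 2)*(l^2 + l - 6) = (l - 5)*(l - 2)*(l - 1)*(l + 2)*(l + 3)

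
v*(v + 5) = v^2 + 5*v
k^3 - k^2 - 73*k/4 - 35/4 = (k - 5)*(k + 1/2)*(k + 7/2)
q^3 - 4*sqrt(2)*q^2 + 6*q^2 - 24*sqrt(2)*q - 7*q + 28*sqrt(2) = (q - 1)*(q + 7)*(q - 4*sqrt(2))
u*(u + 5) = u^2 + 5*u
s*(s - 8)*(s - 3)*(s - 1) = s^4 - 12*s^3 + 35*s^2 - 24*s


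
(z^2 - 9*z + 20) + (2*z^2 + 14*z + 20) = 3*z^2 + 5*z + 40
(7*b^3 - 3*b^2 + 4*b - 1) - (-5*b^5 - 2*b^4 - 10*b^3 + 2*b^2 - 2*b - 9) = 5*b^5 + 2*b^4 + 17*b^3 - 5*b^2 + 6*b + 8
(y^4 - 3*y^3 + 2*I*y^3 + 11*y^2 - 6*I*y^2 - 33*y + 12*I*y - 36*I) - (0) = y^4 - 3*y^3 + 2*I*y^3 + 11*y^2 - 6*I*y^2 - 33*y + 12*I*y - 36*I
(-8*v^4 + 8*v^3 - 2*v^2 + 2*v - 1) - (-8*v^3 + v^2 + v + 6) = -8*v^4 + 16*v^3 - 3*v^2 + v - 7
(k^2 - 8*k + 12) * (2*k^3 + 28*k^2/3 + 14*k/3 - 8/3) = 2*k^5 - 20*k^4/3 - 46*k^3 + 72*k^2 + 232*k/3 - 32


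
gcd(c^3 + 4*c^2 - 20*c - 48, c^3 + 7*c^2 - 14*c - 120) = c^2 + 2*c - 24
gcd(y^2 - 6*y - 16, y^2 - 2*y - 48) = y - 8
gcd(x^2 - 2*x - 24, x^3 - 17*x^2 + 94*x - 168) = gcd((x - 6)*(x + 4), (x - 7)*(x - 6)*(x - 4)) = x - 6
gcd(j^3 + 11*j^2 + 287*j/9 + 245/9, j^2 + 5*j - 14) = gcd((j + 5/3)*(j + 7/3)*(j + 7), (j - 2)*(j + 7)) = j + 7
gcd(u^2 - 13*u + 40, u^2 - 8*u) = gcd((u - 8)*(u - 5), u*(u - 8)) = u - 8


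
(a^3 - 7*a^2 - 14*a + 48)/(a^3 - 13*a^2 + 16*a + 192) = (a - 2)/(a - 8)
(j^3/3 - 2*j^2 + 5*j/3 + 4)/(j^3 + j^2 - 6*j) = (j^3 - 6*j^2 + 5*j + 12)/(3*j*(j^2 + j - 6))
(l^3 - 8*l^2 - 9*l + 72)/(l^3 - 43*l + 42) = (l^3 - 8*l^2 - 9*l + 72)/(l^3 - 43*l + 42)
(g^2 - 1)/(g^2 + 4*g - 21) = (g^2 - 1)/(g^2 + 4*g - 21)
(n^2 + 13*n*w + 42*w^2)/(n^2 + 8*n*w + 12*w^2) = (n + 7*w)/(n + 2*w)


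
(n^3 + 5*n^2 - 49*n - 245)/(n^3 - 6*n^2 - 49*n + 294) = (n + 5)/(n - 6)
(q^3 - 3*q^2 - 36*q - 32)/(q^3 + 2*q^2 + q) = (q^2 - 4*q - 32)/(q*(q + 1))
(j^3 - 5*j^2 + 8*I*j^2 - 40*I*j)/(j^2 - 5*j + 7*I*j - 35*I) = j*(j + 8*I)/(j + 7*I)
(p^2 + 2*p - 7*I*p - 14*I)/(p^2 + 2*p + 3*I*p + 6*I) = (p - 7*I)/(p + 3*I)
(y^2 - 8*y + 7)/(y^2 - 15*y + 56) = (y - 1)/(y - 8)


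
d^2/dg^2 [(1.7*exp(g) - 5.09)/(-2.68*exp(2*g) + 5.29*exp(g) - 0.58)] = (-12.21008*exp(4*g) + 122.132424*exp(3*g) - 200.630964*exp(2*g) + 105.575545*exp(g) + 15.045258)*exp(g)/(19.248832*exp(6*g) - 113.984688*exp(5*g) + 237.48954*exp(4*g) - 197.372545*exp(3*g) + 51.39699*exp(2*g) - 5.338668*exp(g) + 0.195112)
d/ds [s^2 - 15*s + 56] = 2*s - 15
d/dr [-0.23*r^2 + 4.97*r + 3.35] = 4.97 - 0.46*r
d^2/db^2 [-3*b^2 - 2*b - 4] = -6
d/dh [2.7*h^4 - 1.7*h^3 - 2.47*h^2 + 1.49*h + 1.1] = 10.8*h^3 - 5.1*h^2 - 4.94*h + 1.49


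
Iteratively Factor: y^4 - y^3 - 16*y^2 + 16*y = (y - 4)*(y^3 + 3*y^2 - 4*y) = (y - 4)*(y - 1)*(y^2 + 4*y) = y*(y - 4)*(y - 1)*(y + 4)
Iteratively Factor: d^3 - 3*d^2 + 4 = (d - 2)*(d^2 - d - 2) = (d - 2)*(d + 1)*(d - 2)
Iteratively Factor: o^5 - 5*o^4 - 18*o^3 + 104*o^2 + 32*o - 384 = (o + 2)*(o^4 - 7*o^3 - 4*o^2 + 112*o - 192) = (o - 4)*(o + 2)*(o^3 - 3*o^2 - 16*o + 48) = (o - 4)*(o + 2)*(o + 4)*(o^2 - 7*o + 12) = (o - 4)*(o - 3)*(o + 2)*(o + 4)*(o - 4)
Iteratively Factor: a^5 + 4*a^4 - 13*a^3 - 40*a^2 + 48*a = (a)*(a^4 + 4*a^3 - 13*a^2 - 40*a + 48) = a*(a - 3)*(a^3 + 7*a^2 + 8*a - 16) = a*(a - 3)*(a + 4)*(a^2 + 3*a - 4) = a*(a - 3)*(a + 4)^2*(a - 1)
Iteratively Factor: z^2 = (z)*(z)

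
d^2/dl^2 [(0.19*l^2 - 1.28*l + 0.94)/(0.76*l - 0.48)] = 0.239552/(0.438976*l^3 - 0.831744*l^2 + 0.525312*l - 0.110592)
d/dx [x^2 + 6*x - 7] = 2*x + 6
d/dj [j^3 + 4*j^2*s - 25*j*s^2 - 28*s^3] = 3*j^2 + 8*j*s - 25*s^2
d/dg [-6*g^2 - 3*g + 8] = -12*g - 3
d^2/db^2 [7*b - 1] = 0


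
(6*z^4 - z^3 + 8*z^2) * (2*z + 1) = 12*z^5 + 4*z^4 + 15*z^3 + 8*z^2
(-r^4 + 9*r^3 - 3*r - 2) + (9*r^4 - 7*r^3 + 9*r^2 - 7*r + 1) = 8*r^4 + 2*r^3 + 9*r^2 - 10*r - 1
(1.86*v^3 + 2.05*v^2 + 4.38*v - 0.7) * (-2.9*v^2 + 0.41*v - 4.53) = -5.394*v^5 - 5.1824*v^4 - 20.2873*v^3 - 5.4607*v^2 - 20.1284*v + 3.171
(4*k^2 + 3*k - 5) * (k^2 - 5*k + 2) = 4*k^4 - 17*k^3 - 12*k^2 + 31*k - 10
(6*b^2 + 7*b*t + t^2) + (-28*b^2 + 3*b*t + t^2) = -22*b^2 + 10*b*t + 2*t^2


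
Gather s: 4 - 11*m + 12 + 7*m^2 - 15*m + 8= 7*m^2 - 26*m + 24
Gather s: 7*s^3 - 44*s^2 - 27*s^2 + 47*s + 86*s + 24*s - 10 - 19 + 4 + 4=7*s^3 - 71*s^2 + 157*s - 21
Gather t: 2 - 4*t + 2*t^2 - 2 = 2*t^2 - 4*t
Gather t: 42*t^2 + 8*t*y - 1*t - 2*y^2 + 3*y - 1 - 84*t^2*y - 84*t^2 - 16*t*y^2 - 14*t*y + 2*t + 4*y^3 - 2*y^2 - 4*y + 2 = t^2*(-84*y - 42) + t*(-16*y^2 - 6*y + 1) + 4*y^3 - 4*y^2 - y + 1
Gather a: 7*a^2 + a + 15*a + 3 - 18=7*a^2 + 16*a - 15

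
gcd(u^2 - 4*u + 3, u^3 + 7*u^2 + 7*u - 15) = u - 1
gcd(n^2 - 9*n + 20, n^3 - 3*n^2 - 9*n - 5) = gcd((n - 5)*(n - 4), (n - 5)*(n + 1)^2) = n - 5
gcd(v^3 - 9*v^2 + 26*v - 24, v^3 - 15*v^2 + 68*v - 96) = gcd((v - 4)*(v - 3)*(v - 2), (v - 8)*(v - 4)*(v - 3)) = v^2 - 7*v + 12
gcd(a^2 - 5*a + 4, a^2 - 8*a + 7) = a - 1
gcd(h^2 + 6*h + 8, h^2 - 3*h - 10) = h + 2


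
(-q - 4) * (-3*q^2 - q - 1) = 3*q^3 + 13*q^2 + 5*q + 4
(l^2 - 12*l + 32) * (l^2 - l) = l^4 - 13*l^3 + 44*l^2 - 32*l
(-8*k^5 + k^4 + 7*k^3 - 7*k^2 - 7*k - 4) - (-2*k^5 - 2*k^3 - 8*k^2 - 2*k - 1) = -6*k^5 + k^4 + 9*k^3 + k^2 - 5*k - 3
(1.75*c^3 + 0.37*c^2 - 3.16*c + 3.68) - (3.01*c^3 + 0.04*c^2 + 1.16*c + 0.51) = -1.26*c^3 + 0.33*c^2 - 4.32*c + 3.17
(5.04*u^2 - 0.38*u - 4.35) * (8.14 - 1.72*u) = -8.6688*u^3 + 41.6792*u^2 + 4.3888*u - 35.409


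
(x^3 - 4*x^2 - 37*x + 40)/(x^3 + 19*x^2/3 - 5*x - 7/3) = 3*(x^2 - 3*x - 40)/(3*x^2 + 22*x + 7)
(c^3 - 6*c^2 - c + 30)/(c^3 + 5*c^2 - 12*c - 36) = (c - 5)/(c + 6)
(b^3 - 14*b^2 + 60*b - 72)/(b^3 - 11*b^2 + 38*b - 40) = (b^2 - 12*b + 36)/(b^2 - 9*b + 20)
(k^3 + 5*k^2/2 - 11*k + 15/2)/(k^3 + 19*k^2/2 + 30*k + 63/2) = (2*k^3 + 5*k^2 - 22*k + 15)/(2*k^3 + 19*k^2 + 60*k + 63)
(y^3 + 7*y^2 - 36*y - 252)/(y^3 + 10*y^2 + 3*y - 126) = (y - 6)/(y - 3)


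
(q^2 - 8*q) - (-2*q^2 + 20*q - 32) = 3*q^2 - 28*q + 32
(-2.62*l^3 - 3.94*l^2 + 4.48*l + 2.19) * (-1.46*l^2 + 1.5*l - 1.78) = 3.8252*l^5 + 1.8224*l^4 - 7.7872*l^3 + 10.5358*l^2 - 4.6894*l - 3.8982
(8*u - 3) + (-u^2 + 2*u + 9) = -u^2 + 10*u + 6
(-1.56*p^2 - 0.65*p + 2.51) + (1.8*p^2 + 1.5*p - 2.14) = 0.24*p^2 + 0.85*p + 0.37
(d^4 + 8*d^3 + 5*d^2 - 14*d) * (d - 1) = d^5 + 7*d^4 - 3*d^3 - 19*d^2 + 14*d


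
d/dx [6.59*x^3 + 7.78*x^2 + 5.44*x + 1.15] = 19.77*x^2 + 15.56*x + 5.44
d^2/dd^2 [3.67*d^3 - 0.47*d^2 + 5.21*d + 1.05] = 22.02*d - 0.94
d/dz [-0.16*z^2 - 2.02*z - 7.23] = -0.32*z - 2.02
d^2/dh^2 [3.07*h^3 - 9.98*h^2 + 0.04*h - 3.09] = 18.42*h - 19.96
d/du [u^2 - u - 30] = 2*u - 1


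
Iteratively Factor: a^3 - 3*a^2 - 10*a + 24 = (a - 4)*(a^2 + a - 6) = (a - 4)*(a - 2)*(a + 3)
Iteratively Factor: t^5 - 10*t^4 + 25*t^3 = (t)*(t^4 - 10*t^3 + 25*t^2) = t*(t - 5)*(t^3 - 5*t^2) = t^2*(t - 5)*(t^2 - 5*t) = t^2*(t - 5)^2*(t)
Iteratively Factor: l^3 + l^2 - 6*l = (l - 2)*(l^2 + 3*l) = l*(l - 2)*(l + 3)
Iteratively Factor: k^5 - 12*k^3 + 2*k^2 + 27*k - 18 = (k - 1)*(k^4 + k^3 - 11*k^2 - 9*k + 18) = (k - 1)^2*(k^3 + 2*k^2 - 9*k - 18) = (k - 3)*(k - 1)^2*(k^2 + 5*k + 6) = (k - 3)*(k - 1)^2*(k + 3)*(k + 2)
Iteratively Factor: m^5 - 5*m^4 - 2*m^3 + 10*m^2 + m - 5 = (m + 1)*(m^4 - 6*m^3 + 4*m^2 + 6*m - 5) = (m - 1)*(m + 1)*(m^3 - 5*m^2 - m + 5) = (m - 1)*(m + 1)^2*(m^2 - 6*m + 5) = (m - 5)*(m - 1)*(m + 1)^2*(m - 1)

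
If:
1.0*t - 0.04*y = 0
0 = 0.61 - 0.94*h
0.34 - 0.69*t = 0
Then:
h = 0.65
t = 0.49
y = 12.32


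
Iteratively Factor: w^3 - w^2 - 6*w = (w)*(w^2 - w - 6) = w*(w - 3)*(w + 2)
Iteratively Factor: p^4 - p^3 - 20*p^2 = (p)*(p^3 - p^2 - 20*p) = p*(p - 5)*(p^2 + 4*p) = p*(p - 5)*(p + 4)*(p)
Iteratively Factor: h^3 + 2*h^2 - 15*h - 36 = (h + 3)*(h^2 - h - 12) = (h - 4)*(h + 3)*(h + 3)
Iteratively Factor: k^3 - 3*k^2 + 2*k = (k - 1)*(k^2 - 2*k) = (k - 2)*(k - 1)*(k)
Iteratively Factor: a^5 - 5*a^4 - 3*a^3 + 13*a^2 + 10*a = (a - 5)*(a^4 - 3*a^2 - 2*a) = (a - 5)*(a + 1)*(a^3 - a^2 - 2*a) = a*(a - 5)*(a + 1)*(a^2 - a - 2) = a*(a - 5)*(a + 1)^2*(a - 2)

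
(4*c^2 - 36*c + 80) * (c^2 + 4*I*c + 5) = 4*c^4 - 36*c^3 + 16*I*c^3 + 100*c^2 - 144*I*c^2 - 180*c + 320*I*c + 400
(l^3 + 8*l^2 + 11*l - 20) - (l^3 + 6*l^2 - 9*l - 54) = 2*l^2 + 20*l + 34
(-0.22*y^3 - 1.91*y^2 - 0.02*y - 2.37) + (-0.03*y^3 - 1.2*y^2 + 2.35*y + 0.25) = -0.25*y^3 - 3.11*y^2 + 2.33*y - 2.12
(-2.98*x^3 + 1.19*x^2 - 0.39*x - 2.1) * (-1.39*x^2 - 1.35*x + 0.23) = 4.1422*x^5 + 2.3689*x^4 - 1.7498*x^3 + 3.7192*x^2 + 2.7453*x - 0.483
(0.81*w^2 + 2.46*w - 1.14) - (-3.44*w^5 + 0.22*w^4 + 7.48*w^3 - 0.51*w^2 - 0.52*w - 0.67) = 3.44*w^5 - 0.22*w^4 - 7.48*w^3 + 1.32*w^2 + 2.98*w - 0.47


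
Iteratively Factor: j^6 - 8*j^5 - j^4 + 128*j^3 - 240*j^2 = (j)*(j^5 - 8*j^4 - j^3 + 128*j^2 - 240*j) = j^2*(j^4 - 8*j^3 - j^2 + 128*j - 240) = j^2*(j - 5)*(j^3 - 3*j^2 - 16*j + 48) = j^2*(j - 5)*(j + 4)*(j^2 - 7*j + 12) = j^2*(j - 5)*(j - 3)*(j + 4)*(j - 4)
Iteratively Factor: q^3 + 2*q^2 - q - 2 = (q + 2)*(q^2 - 1) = (q + 1)*(q + 2)*(q - 1)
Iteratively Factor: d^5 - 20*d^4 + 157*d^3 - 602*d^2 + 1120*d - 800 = (d - 2)*(d^4 - 18*d^3 + 121*d^2 - 360*d + 400) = (d - 5)*(d - 2)*(d^3 - 13*d^2 + 56*d - 80) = (d - 5)*(d - 4)*(d - 2)*(d^2 - 9*d + 20) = (d - 5)*(d - 4)^2*(d - 2)*(d - 5)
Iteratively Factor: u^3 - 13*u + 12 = (u + 4)*(u^2 - 4*u + 3) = (u - 1)*(u + 4)*(u - 3)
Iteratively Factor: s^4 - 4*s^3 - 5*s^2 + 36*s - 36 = (s + 3)*(s^3 - 7*s^2 + 16*s - 12) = (s - 3)*(s + 3)*(s^2 - 4*s + 4) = (s - 3)*(s - 2)*(s + 3)*(s - 2)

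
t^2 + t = t*(t + 1)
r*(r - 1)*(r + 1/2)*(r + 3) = r^4 + 5*r^3/2 - 2*r^2 - 3*r/2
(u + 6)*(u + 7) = u^2 + 13*u + 42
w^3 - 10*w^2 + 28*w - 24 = (w - 6)*(w - 2)^2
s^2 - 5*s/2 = s*(s - 5/2)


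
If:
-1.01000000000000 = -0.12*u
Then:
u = 8.42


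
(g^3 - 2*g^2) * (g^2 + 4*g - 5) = g^5 + 2*g^4 - 13*g^3 + 10*g^2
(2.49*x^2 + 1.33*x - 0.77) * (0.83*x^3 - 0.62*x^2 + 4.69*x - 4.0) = 2.0667*x^5 - 0.4399*x^4 + 10.2144*x^3 - 3.2449*x^2 - 8.9313*x + 3.08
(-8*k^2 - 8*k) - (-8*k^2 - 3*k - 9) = 9 - 5*k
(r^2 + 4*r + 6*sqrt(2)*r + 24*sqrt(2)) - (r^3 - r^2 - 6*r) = -r^3 + 2*r^2 + 6*sqrt(2)*r + 10*r + 24*sqrt(2)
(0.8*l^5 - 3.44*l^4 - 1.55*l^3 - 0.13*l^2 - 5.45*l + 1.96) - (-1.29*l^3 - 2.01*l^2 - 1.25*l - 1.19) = 0.8*l^5 - 3.44*l^4 - 0.26*l^3 + 1.88*l^2 - 4.2*l + 3.15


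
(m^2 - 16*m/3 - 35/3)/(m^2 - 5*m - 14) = (m + 5/3)/(m + 2)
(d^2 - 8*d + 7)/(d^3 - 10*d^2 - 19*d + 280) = (d - 1)/(d^2 - 3*d - 40)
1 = 1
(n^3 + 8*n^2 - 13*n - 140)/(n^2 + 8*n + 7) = (n^2 + n - 20)/(n + 1)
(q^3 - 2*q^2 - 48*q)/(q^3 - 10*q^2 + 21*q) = (q^2 - 2*q - 48)/(q^2 - 10*q + 21)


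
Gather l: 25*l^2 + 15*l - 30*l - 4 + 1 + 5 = 25*l^2 - 15*l + 2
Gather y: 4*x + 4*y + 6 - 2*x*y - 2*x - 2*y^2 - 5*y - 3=2*x - 2*y^2 + y*(-2*x - 1) + 3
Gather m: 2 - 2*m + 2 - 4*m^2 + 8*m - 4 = -4*m^2 + 6*m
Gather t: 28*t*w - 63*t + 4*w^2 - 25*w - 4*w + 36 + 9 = t*(28*w - 63) + 4*w^2 - 29*w + 45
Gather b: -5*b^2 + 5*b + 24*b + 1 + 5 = -5*b^2 + 29*b + 6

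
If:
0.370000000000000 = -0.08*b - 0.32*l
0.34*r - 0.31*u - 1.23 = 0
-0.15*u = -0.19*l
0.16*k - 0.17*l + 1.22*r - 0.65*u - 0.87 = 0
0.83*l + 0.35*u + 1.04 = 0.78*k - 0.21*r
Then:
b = 16.91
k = -8.16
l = -5.38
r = -2.60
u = -6.82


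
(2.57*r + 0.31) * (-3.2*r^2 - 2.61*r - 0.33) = -8.224*r^3 - 7.6997*r^2 - 1.6572*r - 0.1023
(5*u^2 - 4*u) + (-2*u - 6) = 5*u^2 - 6*u - 6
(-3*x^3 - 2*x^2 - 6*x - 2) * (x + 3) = -3*x^4 - 11*x^3 - 12*x^2 - 20*x - 6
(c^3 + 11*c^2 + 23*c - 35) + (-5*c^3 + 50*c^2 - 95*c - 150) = -4*c^3 + 61*c^2 - 72*c - 185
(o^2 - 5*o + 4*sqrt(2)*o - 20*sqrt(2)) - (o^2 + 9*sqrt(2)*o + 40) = -5*sqrt(2)*o - 5*o - 40 - 20*sqrt(2)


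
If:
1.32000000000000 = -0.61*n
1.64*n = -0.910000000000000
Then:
No Solution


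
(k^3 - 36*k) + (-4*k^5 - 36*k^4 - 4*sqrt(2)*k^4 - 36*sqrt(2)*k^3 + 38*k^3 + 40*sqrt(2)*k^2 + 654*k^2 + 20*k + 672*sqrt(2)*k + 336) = -4*k^5 - 36*k^4 - 4*sqrt(2)*k^4 - 36*sqrt(2)*k^3 + 39*k^3 + 40*sqrt(2)*k^2 + 654*k^2 - 16*k + 672*sqrt(2)*k + 336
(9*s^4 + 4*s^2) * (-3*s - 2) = -27*s^5 - 18*s^4 - 12*s^3 - 8*s^2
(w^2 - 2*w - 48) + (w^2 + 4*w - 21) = 2*w^2 + 2*w - 69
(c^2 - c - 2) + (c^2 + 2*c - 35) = 2*c^2 + c - 37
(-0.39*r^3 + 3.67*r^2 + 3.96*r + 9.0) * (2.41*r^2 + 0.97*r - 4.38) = -0.9399*r^5 + 8.4664*r^4 + 14.8117*r^3 + 9.4566*r^2 - 8.6148*r - 39.42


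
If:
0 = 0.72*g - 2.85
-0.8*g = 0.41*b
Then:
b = -7.72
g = 3.96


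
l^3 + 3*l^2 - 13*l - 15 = (l - 3)*(l + 1)*(l + 5)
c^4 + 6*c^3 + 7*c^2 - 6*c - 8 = (c - 1)*(c + 1)*(c + 2)*(c + 4)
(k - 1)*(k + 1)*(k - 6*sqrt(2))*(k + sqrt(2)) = k^4 - 5*sqrt(2)*k^3 - 13*k^2 + 5*sqrt(2)*k + 12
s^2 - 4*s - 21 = (s - 7)*(s + 3)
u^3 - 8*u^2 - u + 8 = (u - 8)*(u - 1)*(u + 1)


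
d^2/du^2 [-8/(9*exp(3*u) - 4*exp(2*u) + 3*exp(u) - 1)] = 8*(-2*(27*exp(2*u) - 8*exp(u) + 3)^2*exp(u) + (81*exp(2*u) - 16*exp(u) + 3)*(9*exp(3*u) - 4*exp(2*u) + 3*exp(u) - 1))*exp(u)/(9*exp(3*u) - 4*exp(2*u) + 3*exp(u) - 1)^3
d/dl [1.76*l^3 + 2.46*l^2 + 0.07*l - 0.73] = 5.28*l^2 + 4.92*l + 0.07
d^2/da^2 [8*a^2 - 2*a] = 16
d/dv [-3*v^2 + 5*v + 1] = 5 - 6*v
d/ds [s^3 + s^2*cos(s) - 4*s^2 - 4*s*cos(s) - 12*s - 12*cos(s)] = -s^2*sin(s) + 3*s^2 + 4*s*sin(s) + 2*s*cos(s) - 8*s + 12*sin(s) - 4*cos(s) - 12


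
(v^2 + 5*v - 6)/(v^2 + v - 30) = (v - 1)/(v - 5)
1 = 1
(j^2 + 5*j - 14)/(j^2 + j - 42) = (j - 2)/(j - 6)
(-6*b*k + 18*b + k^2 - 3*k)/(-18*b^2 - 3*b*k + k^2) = (k - 3)/(3*b + k)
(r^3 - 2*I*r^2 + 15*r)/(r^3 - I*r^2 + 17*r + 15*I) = r/(r + I)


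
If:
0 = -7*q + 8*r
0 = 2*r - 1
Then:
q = 4/7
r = 1/2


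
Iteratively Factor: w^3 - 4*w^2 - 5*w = (w + 1)*(w^2 - 5*w) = (w - 5)*(w + 1)*(w)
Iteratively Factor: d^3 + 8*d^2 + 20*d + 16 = (d + 4)*(d^2 + 4*d + 4) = (d + 2)*(d + 4)*(d + 2)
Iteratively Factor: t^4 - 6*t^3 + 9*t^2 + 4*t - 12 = (t - 2)*(t^3 - 4*t^2 + t + 6) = (t - 3)*(t - 2)*(t^2 - t - 2) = (t - 3)*(t - 2)*(t + 1)*(t - 2)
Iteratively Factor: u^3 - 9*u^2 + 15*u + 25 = (u + 1)*(u^2 - 10*u + 25) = (u - 5)*(u + 1)*(u - 5)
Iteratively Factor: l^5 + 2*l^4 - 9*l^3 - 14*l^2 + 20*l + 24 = (l + 3)*(l^4 - l^3 - 6*l^2 + 4*l + 8) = (l - 2)*(l + 3)*(l^3 + l^2 - 4*l - 4) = (l - 2)^2*(l + 3)*(l^2 + 3*l + 2) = (l - 2)^2*(l + 2)*(l + 3)*(l + 1)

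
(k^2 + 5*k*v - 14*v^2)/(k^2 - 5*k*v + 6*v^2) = (-k - 7*v)/(-k + 3*v)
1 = 1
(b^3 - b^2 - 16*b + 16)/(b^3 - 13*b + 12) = (b - 4)/(b - 3)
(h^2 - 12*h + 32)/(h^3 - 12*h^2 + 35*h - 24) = (h - 4)/(h^2 - 4*h + 3)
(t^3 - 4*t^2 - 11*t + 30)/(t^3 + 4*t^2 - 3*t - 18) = (t - 5)/(t + 3)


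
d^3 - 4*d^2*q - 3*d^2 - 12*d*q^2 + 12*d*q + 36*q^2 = (d - 3)*(d - 6*q)*(d + 2*q)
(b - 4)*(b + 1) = b^2 - 3*b - 4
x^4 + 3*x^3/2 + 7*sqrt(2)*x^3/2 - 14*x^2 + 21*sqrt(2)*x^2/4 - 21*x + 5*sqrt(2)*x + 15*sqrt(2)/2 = (x + 3/2)*(x - sqrt(2))*(x - sqrt(2)/2)*(x + 5*sqrt(2))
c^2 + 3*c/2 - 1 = (c - 1/2)*(c + 2)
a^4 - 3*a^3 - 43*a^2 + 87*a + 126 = (a - 7)*(a - 3)*(a + 1)*(a + 6)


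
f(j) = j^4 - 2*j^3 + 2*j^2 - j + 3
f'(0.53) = 0.03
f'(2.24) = 22.81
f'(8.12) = 1777.42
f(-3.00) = 159.00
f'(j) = 4*j^3 - 6*j^2 + 4*j - 1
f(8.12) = 3403.32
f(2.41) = 17.95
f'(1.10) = 1.46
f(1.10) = 3.12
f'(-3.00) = -175.00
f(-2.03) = 46.98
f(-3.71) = 325.82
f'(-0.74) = -8.87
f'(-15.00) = -14911.00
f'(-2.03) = -67.31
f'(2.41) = 29.78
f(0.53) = 2.81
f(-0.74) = 5.95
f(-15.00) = 57843.00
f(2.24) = 13.49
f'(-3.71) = -302.68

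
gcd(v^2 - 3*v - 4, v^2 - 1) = v + 1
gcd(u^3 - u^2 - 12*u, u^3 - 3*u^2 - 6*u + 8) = u - 4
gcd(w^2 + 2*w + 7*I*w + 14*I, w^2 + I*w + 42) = w + 7*I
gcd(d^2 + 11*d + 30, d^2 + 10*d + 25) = d + 5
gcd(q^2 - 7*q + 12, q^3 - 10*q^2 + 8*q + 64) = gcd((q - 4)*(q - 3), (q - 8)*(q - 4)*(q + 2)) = q - 4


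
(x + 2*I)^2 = x^2 + 4*I*x - 4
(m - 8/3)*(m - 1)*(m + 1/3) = m^3 - 10*m^2/3 + 13*m/9 + 8/9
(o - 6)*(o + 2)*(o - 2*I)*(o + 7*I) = o^4 - 4*o^3 + 5*I*o^3 + 2*o^2 - 20*I*o^2 - 56*o - 60*I*o - 168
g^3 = g^3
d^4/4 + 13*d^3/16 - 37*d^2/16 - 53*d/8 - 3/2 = (d/4 + 1)*(d - 3)*(d + 1/4)*(d + 2)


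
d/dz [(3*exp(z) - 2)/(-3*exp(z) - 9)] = -11*exp(z)/(3*(exp(z) + 3)^2)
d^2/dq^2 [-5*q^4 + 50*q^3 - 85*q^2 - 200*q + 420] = -60*q^2 + 300*q - 170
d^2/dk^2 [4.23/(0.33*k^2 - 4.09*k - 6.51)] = (0.921294*k^2 - 11.418462*k - 4.23*(0.66*k - 4.09)*(1.32*k - 8.18) - 18.174618)/(-0.33*k^2 + 4.09*k + 6.51)^3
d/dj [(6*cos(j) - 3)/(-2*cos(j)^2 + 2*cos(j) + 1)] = 12*(sin(j)^2 + cos(j) - 2)*sin(j)/(2*cos(j) - cos(2*j))^2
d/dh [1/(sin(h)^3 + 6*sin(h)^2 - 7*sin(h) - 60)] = (-3*sin(h)^2 - 12*sin(h) + 7)*cos(h)/(sin(h)^3 + 6*sin(h)^2 - 7*sin(h) - 60)^2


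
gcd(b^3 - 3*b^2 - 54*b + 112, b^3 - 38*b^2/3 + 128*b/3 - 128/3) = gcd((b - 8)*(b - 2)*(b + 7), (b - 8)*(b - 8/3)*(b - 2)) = b^2 - 10*b + 16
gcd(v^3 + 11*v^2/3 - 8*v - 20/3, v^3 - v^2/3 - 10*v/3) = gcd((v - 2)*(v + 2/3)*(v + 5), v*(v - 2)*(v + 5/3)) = v - 2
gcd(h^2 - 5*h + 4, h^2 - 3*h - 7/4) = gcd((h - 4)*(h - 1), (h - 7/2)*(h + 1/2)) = 1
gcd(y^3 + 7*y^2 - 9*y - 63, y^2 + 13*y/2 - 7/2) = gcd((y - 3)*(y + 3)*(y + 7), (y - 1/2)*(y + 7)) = y + 7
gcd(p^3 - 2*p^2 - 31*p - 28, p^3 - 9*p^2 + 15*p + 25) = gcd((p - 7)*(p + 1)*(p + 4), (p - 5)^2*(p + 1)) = p + 1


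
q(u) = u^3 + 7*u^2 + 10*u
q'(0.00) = 10.00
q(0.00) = 0.00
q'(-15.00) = 475.00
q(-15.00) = -1950.00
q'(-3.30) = -3.53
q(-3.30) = 7.29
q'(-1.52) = -4.35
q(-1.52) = -2.54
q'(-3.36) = -3.17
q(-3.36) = 7.49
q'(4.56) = 136.22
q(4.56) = 285.97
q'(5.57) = 181.05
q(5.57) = 445.68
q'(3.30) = 88.87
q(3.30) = 145.17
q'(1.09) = 28.82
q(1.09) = 20.51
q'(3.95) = 112.11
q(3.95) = 210.35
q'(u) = 3*u^2 + 14*u + 10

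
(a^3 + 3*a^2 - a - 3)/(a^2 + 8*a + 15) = (a^2 - 1)/(a + 5)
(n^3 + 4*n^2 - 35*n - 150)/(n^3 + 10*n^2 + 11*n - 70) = (n^2 - n - 30)/(n^2 + 5*n - 14)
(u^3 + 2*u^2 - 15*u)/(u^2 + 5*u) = u - 3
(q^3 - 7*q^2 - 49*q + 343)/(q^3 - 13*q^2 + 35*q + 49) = (q + 7)/(q + 1)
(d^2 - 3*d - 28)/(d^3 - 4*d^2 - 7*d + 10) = (d^2 - 3*d - 28)/(d^3 - 4*d^2 - 7*d + 10)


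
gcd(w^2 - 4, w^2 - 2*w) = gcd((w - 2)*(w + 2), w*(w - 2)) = w - 2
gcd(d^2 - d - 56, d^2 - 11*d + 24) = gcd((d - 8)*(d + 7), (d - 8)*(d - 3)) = d - 8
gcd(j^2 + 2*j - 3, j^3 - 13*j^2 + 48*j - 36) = j - 1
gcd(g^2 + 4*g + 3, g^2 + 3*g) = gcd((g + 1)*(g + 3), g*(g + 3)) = g + 3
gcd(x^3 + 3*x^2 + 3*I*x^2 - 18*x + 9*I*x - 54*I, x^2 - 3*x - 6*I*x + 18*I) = x - 3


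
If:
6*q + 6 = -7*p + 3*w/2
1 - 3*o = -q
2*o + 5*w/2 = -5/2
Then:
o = -5*w/4 - 5/4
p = 24*w/7 + 45/14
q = -15*w/4 - 19/4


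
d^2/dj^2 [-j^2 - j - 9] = -2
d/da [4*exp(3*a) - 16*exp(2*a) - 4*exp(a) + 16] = (12*exp(2*a) - 32*exp(a) - 4)*exp(a)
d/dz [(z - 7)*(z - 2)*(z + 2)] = 3*z^2 - 14*z - 4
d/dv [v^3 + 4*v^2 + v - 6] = 3*v^2 + 8*v + 1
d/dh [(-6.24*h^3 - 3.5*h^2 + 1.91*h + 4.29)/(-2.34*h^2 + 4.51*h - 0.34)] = (14.6016*h^4 - 56.2848*h^3 - 4.9508*h^2 + 22.4572*h - 19.9973)/(5.4756*h^4 - 21.1068*h^3 + 21.9313*h^2 - 3.0668*h + 0.1156)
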